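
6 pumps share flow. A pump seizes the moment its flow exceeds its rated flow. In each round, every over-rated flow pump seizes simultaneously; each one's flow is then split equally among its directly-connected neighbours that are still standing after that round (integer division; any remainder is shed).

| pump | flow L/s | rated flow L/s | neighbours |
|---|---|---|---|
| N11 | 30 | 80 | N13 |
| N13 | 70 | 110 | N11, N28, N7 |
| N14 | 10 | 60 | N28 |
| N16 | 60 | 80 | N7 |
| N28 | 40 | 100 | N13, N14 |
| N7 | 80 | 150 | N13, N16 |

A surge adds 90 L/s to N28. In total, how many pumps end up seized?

4

Round 1 — N28 at 130 > 100. N28 seizes.
  N28 sheds 130 L/s to N13, N14: 65 each.
    N13: 70+65 = 135 > 110
    N14: 10+65 = 75 > 60
Round 2 — N13, N14 seize.
  N13 sheds 135 L/s to N11, N7: 67 each (1 lost).
    N11: 30+67 = 97 > 80
    N7: 80+67 = 147 ≤ 150
  N14 sheds 75 L/s: no online neighbours, lost.
Round 3 — N11 seizes.
  N11 sheds 97 L/s: no online neighbours, lost.
No further seizures.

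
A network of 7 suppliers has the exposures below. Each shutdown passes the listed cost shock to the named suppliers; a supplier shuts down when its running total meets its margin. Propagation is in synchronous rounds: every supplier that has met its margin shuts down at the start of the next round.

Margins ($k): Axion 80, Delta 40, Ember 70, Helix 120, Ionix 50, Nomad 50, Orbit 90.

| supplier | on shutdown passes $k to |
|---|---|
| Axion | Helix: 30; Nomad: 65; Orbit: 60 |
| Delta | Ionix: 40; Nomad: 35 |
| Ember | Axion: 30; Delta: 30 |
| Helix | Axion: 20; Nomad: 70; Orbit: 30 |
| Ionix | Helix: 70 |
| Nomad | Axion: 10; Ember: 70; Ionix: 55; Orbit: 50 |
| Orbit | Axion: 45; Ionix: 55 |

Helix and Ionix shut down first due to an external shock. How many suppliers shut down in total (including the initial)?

4

Round 1 — Helix, Ionix shut down (initial).
  Axion: +20 → 20 < 80
  Nomad: +70 → 70 ≥ 50
  Orbit: +30 → 30 < 90
Round 2 — Nomad shuts down.
  Axion: +10 → 30 < 80
  Ember: +70 → 70 ≥ 70
  Orbit: +50 → 80 < 90
Round 3 — Ember shuts down.
  Axion: +30 → 60 < 80
  Delta: +30 → 30 < 40
No further shutdowns.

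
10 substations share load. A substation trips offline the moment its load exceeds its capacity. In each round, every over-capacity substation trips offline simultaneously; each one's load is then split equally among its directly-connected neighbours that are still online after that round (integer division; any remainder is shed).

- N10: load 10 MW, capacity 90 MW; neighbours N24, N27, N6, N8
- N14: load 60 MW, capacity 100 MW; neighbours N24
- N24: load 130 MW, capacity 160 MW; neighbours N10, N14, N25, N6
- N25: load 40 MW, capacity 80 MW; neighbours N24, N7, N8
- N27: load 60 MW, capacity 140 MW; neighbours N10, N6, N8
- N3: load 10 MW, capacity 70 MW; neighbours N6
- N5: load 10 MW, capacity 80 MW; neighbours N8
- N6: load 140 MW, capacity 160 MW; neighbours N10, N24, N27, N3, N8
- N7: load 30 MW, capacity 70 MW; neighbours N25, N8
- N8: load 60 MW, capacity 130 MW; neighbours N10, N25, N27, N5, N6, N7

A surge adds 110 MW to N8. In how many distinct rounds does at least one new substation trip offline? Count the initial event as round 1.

Round 1 — N8 at 170 > 130. N8 trips offline.
  N8 sheds 170 MW to N10, N25, N27, N5, N6, N7: 28 each (2 lost).
    N10: 10+28 = 38 ≤ 90
    N25: 40+28 = 68 ≤ 80
    N27: 60+28 = 88 ≤ 140
    N5: 10+28 = 38 ≤ 80
    N6: 140+28 = 168 > 160
    N7: 30+28 = 58 ≤ 70
Round 2 — N6 trips offline.
  N6 sheds 168 MW to N10, N24, N27, N3: 42 each.
    N10: 38+42 = 80 ≤ 90
    N24: 130+42 = 172 > 160
    N27: 88+42 = 130 ≤ 140
    N3: 10+42 = 52 ≤ 70
Round 3 — N24 trips offline.
  N24 sheds 172 MW to N10, N14, N25: 57 each (1 lost).
    N10: 80+57 = 137 > 90
    N14: 60+57 = 117 > 100
    N25: 68+57 = 125 > 80
Round 4 — N10, N14, N25 trip offline.
  N10 sheds 137 MW to N27: 137 each.
    N27: 130+137 = 267 > 140
  N14 sheds 117 MW: no online neighbours, lost.
  N25 sheds 125 MW to N7: 125 each.
    N7: 58+125 = 183 > 70
Round 5 — N27, N7 trip offline.
  N27 sheds 267 MW: no online neighbours, lost.
  N7 sheds 183 MW: no online neighbours, lost.
No further trips.

5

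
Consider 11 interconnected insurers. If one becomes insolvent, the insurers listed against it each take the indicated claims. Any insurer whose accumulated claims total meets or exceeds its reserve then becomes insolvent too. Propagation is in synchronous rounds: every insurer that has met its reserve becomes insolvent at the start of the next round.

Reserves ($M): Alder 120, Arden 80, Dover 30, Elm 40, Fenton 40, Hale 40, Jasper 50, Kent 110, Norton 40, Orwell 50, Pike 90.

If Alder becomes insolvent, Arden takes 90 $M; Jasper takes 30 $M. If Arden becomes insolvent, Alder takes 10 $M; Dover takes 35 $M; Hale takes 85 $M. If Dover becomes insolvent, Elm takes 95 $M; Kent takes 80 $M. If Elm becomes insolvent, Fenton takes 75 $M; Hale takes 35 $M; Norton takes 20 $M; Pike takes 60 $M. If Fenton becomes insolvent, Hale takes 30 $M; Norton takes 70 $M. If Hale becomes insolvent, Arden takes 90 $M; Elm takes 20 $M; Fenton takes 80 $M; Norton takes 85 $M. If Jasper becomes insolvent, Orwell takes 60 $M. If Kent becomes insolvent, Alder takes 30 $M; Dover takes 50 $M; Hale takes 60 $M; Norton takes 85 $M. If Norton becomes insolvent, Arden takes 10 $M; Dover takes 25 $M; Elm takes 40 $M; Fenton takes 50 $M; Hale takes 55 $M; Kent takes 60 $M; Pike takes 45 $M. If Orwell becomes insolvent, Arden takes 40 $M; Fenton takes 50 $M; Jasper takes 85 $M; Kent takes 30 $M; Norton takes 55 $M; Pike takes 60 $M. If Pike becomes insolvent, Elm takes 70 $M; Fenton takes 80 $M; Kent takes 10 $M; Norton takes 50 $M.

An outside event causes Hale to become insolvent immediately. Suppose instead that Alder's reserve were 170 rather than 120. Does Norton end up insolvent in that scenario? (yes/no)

yes

With Alder's reserve at 170:
Round 1 — Hale becomes insolvent (initial).
  Arden: +90 → 90 ≥ 80
  Elm: +20 → 20 < 40
  Fenton: +80 → 80 ≥ 40
  Norton: +85 → 85 ≥ 40
Round 2 — Arden, Fenton, Norton become insolvent.
  Alder: +10 → 10 < 170
  Dover: +35+25 → 60 ≥ 30
  Elm: +40 → 60 ≥ 40
  Kent: +60 → 60 < 110
  Pike: +45 → 45 < 90
Round 3 — Dover, Elm become insolvent.
  Kent: +80 → 140 ≥ 110
  Pike: +60 → 105 ≥ 90
Round 4 — Kent, Pike become insolvent.
  Alder: +30 → 40 < 170
No further insolvencies.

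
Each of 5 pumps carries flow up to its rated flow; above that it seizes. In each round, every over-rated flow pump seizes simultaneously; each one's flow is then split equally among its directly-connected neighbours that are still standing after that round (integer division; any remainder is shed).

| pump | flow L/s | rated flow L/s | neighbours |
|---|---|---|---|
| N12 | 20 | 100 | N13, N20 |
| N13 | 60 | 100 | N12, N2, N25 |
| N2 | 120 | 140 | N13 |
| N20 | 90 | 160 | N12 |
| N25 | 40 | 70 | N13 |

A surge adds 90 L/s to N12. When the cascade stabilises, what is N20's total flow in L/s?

145

Round 1 — N12 at 110 > 100. N12 seizes.
  N12 sheds 110 L/s to N13, N20: 55 each.
    N13: 60+55 = 115 > 100
    N20: 90+55 = 145 ≤ 160
Round 2 — N13 seizes.
  N13 sheds 115 L/s to N2, N25: 57 each (1 lost).
    N2: 120+57 = 177 > 140
    N25: 40+57 = 97 > 70
Round 3 — N2, N25 seize.
  N2 sheds 177 L/s: no online neighbours, lost.
  N25 sheds 97 L/s: no online neighbours, lost.
No further seizures.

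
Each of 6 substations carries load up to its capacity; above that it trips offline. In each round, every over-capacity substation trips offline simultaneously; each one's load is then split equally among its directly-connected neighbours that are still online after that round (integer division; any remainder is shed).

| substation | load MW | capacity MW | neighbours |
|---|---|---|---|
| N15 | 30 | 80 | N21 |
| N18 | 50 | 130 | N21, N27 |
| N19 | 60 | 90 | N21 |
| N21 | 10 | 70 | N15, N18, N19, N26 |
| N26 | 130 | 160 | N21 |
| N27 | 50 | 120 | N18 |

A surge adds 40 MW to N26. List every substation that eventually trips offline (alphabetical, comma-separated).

Round 1 — N26 at 170 > 160. N26 trips offline.
  N26 sheds 170 MW to N21: 170 each.
    N21: 10+170 = 180 > 70
Round 2 — N21 trips offline.
  N21 sheds 180 MW to N15, N18, N19: 60 each.
    N15: 30+60 = 90 > 80
    N18: 50+60 = 110 ≤ 130
    N19: 60+60 = 120 > 90
Round 3 — N15, N19 trip offline.
  N15 sheds 90 MW: no online neighbours, lost.
  N19 sheds 120 MW: no online neighbours, lost.
No further trips.

N15, N19, N21, N26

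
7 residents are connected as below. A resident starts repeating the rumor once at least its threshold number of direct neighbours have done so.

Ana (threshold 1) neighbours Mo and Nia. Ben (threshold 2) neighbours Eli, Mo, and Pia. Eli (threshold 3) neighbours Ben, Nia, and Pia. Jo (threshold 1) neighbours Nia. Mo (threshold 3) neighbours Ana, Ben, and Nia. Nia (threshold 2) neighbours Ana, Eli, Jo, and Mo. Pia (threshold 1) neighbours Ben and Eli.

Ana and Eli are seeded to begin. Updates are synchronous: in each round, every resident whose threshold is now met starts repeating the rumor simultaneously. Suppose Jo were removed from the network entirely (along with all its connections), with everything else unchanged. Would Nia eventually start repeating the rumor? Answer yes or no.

yes

With Jo removed:
Round 1 — Ana, Eli start repeating the rumor (initial).
Round 2 — checking thresholds:
  Ben: 1 of 3 neighbours < 2, not yet.
  Mo: 1 of 3 neighbours < 3, not yet.
  Nia: 2 of 3 neighbours ≥ 2, starts repeating the rumor.
  Pia: 1 of 2 neighbours ≥ 1, starts repeating the rumor.
Round 3 — checking thresholds:
  Ben: 2 of 3 neighbours ≥ 2, starts repeating the rumor.
  Mo: 2 of 3 neighbours < 3, not yet.
Round 4 — checking thresholds:
  Mo: 3 of 3 neighbours ≥ 3, starts repeating the rumor.
Round 5 — no new spreads; cascade stops.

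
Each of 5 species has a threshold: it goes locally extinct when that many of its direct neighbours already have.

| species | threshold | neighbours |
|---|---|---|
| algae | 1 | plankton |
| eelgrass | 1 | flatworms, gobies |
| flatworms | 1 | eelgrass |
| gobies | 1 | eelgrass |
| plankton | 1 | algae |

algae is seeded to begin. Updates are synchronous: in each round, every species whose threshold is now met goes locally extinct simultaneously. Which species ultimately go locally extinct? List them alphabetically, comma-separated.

Round 1 — algae goes locally extinct (initial).
Round 2 — checking thresholds:
  plankton: 1 of 1 neighbours ≥ 1, goes locally extinct.
Round 3 — no new extinctions; cascade stops.

algae, plankton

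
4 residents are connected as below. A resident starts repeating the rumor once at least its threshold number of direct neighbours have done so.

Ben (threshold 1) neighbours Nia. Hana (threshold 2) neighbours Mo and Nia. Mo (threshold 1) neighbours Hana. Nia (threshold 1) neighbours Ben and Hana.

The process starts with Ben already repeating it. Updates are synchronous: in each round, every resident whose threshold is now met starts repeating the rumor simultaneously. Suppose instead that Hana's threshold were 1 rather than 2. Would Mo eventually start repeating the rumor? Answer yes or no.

With Hana's threshold at 1:
Round 1 — Ben starts repeating the rumor (initial).
Round 2 — checking thresholds:
  Nia: 1 of 2 neighbours ≥ 1, starts repeating the rumor.
Round 3 — checking thresholds:
  Hana: 1 of 2 neighbours ≥ 1, starts repeating the rumor.
Round 4 — checking thresholds:
  Mo: 1 of 1 neighbours ≥ 1, starts repeating the rumor.
Round 5 — no new spreads; cascade stops.

yes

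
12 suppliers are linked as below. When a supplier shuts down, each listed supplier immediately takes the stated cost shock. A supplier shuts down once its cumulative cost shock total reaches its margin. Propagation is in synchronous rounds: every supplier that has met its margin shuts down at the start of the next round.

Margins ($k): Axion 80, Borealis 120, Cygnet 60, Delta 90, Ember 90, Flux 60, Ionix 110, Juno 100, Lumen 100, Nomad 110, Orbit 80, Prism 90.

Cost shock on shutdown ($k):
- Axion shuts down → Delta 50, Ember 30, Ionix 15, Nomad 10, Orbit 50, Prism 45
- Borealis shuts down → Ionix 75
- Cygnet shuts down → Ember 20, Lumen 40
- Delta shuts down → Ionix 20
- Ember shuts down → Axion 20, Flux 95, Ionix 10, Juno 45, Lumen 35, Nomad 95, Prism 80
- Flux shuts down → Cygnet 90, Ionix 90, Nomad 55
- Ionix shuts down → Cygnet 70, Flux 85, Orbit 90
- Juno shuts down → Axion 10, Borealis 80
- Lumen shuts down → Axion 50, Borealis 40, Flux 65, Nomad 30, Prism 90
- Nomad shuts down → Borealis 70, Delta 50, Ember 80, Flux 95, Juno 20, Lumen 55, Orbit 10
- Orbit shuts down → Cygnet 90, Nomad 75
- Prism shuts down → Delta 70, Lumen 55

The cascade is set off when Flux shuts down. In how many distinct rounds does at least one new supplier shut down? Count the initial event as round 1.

Round 1 — Flux shuts down (initial).
  Cygnet: +90 → 90 ≥ 60
  Ionix: +90 → 90 < 110
  Nomad: +55 → 55 < 110
Round 2 — Cygnet shuts down.
  Ember: +20 → 20 < 90
  Lumen: +40 → 40 < 100
No further shutdowns.

2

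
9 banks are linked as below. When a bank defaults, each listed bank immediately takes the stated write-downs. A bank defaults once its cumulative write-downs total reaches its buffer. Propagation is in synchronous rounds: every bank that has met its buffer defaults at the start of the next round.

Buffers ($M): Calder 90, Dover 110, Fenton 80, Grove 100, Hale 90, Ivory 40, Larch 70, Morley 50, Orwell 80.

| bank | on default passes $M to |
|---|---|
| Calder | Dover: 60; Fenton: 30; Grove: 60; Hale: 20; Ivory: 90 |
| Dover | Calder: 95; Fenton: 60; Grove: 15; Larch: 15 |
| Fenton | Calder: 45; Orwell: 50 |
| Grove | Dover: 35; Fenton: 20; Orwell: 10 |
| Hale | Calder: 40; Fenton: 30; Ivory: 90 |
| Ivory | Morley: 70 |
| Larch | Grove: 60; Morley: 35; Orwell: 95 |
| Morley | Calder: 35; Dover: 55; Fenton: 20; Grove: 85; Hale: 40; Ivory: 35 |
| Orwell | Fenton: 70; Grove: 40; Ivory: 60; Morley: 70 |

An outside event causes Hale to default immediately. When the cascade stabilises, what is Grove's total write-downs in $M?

Round 1 — Hale defaults (initial).
  Calder: +40 → 40 < 90
  Fenton: +30 → 30 < 80
  Ivory: +90 → 90 ≥ 40
Round 2 — Ivory defaults.
  Morley: +70 → 70 ≥ 50
Round 3 — Morley defaults.
  Calder: +35 → 75 < 90
  Dover: +55 → 55 < 110
  Fenton: +20 → 50 < 80
  Grove: +85 → 85 < 100
No further defaults.

85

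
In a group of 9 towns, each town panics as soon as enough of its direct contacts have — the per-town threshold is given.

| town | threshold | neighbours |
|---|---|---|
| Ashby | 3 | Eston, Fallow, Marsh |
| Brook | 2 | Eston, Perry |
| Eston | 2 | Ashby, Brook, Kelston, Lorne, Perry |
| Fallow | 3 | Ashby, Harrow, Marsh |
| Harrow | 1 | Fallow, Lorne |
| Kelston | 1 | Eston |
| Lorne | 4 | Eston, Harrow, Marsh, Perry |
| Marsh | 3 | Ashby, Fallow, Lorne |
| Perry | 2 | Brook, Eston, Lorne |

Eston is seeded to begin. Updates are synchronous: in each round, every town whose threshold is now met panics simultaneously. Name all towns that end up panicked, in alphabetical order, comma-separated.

Round 1 — Eston panics (initial).
Round 2 — checking thresholds:
  Ashby: 1 of 3 neighbours < 3, below threshold.
  Brook: 1 of 2 neighbours < 2, below threshold.
  Kelston: 1 of 1 neighbours ≥ 1, panics.
  Lorne: 1 of 4 neighbours < 4, below threshold.
  Perry: 1 of 3 neighbours < 2, below threshold.
Round 3 — no new panics; cascade stops.

Eston, Kelston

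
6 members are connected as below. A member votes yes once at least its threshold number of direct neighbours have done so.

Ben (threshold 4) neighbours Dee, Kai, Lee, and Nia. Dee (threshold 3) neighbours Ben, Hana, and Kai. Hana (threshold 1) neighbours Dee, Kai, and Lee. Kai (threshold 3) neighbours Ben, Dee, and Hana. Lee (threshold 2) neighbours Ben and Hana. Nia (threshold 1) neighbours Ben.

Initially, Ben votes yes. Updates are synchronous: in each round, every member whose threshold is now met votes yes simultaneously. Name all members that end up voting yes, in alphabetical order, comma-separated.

Ben, Nia

Round 1 — Ben votes yes (initial).
Round 2 — checking thresholds:
  Dee: 1 of 3 neighbours < 3, holds.
  Kai: 1 of 3 neighbours < 3, holds.
  Lee: 1 of 2 neighbours < 2, holds.
  Nia: 1 of 1 neighbours ≥ 1, votes yes.
Round 3 — no new yes votes; cascade stops.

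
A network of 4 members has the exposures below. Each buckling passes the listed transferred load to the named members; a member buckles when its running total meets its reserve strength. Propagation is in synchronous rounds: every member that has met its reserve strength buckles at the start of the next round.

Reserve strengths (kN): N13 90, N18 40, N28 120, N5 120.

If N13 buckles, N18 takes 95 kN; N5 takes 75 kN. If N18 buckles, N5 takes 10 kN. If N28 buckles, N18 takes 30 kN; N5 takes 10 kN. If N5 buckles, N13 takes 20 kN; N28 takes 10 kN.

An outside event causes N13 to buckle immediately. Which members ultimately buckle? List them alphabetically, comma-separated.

Round 1 — N13 buckles (initial).
  N18: +95 → 95 ≥ 40
  N5: +75 → 75 < 120
Round 2 — N18 buckles.
  N5: +10 → 85 < 120
No further bucklings.

N13, N18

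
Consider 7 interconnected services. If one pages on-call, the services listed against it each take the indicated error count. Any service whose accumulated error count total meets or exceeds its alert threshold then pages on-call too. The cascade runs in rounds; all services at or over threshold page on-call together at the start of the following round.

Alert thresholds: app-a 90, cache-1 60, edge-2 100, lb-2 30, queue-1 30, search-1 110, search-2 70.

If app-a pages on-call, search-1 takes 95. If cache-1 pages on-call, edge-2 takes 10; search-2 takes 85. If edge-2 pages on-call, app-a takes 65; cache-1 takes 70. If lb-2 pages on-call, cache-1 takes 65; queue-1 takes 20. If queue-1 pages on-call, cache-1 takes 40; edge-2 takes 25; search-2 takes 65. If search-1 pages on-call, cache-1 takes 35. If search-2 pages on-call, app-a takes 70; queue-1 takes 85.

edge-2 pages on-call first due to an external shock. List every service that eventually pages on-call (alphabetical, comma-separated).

app-a, cache-1, edge-2, queue-1, search-2

Round 1 — edge-2 pages on-call (initial).
  app-a: +65 → 65 < 90
  cache-1: +70 → 70 ≥ 60
Round 2 — cache-1 pages on-call.
  search-2: +85 → 85 ≥ 70
Round 3 — search-2 pages on-call.
  app-a: +70 → 135 ≥ 90
  queue-1: +85 → 85 ≥ 30
Round 4 — app-a, queue-1 page on-call.
  search-1: +95 → 95 < 110
No further pages.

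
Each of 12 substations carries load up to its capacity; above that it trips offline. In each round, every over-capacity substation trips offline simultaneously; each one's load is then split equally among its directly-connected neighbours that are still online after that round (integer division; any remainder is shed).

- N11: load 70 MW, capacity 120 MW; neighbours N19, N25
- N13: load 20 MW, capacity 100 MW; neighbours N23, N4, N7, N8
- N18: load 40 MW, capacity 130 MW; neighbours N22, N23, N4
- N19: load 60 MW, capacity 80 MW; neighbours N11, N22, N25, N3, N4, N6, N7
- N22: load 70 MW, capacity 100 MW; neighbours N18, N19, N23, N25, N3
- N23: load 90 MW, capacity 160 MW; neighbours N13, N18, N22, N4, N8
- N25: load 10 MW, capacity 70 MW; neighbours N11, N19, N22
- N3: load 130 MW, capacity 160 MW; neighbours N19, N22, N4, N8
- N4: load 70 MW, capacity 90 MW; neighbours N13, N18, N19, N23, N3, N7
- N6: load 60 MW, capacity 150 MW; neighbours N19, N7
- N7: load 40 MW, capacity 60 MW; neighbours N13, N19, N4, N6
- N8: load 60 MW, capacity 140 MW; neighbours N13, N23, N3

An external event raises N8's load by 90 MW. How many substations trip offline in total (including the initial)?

12

Round 1 — N8 at 150 > 140. N8 trips offline.
  N8 sheds 150 MW to N13, N23, N3: 50 each.
    N13: 20+50 = 70 ≤ 100
    N23: 90+50 = 140 ≤ 160
    N3: 130+50 = 180 > 160
Round 2 — N3 trips offline.
  N3 sheds 180 MW to N19, N22, N4: 60 each.
    N19: 60+60 = 120 > 80
    N22: 70+60 = 130 > 100
    N4: 70+60 = 130 > 90
Round 3 — N19, N22, N4 trip offline.
  N19 sheds 120 MW to N11, N25, N6, N7: 30 each.
    N11: 70+30 = 100 ≤ 120
    N25: 10+30 = 40 ≤ 70
    N6: 60+30 = 90 ≤ 150
    N7: 40+30 = 70 > 60
  N22 sheds 130 MW to N18, N23, N25: 43 each (1 lost).
    N18: 40+43 = 83 ≤ 130
    N23: 140+43 = 183 > 160
    N25: 40+43 = 83 > 70
  N4 sheds 130 MW to N13, N18, N23, N7: 32 each (2 lost).
    N13: 70+32 = 102 > 100
    N18: 83+32 = 115 ≤ 130
    N23: 183+32 = 215 > 160
    N7: 70+32 = 102 > 60
Round 4 — N13, N23, N25, N7 trip offline.
  N13 sheds 102 MW: no online neighbours, lost.
  N23 sheds 215 MW to N18: 215 each.
    N18: 115+215 = 330 > 130
  N25 sheds 83 MW to N11: 83 each.
    N11: 100+83 = 183 > 120
  N7 sheds 102 MW to N6: 102 each.
    N6: 90+102 = 192 > 150
Round 5 — N11, N18, N6 trip offline.
  N11 sheds 183 MW: no online neighbours, lost.
  N18 sheds 330 MW: no online neighbours, lost.
  N6 sheds 192 MW: no online neighbours, lost.
No further trips.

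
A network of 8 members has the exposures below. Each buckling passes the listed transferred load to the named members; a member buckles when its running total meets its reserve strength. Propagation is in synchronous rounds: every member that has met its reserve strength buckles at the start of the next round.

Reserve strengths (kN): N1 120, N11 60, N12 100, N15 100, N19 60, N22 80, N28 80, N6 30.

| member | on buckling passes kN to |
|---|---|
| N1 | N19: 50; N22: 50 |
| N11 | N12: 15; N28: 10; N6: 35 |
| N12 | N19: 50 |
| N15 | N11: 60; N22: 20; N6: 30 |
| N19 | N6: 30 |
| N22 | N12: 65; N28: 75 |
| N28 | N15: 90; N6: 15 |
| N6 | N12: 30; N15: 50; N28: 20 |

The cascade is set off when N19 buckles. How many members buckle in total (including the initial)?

Round 1 — N19 buckles (initial).
  N6: +30 → 30 ≥ 30
Round 2 — N6 buckles.
  N12: +30 → 30 < 100
  N15: +50 → 50 < 100
  N28: +20 → 20 < 80
No further bucklings.

2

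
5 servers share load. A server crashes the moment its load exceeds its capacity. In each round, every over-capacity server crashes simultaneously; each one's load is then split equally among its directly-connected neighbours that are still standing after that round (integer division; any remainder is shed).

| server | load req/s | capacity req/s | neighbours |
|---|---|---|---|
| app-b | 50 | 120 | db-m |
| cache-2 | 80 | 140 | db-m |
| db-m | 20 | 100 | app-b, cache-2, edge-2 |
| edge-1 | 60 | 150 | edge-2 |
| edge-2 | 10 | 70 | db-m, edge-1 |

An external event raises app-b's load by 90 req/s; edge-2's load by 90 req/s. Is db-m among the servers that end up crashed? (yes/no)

yes

Round 1 — app-b at 140 > 120; edge-2 at 100 > 70. app-b, edge-2 crash.
  app-b sheds 140 req/s to db-m: 140 each.
    db-m: 20+140 = 160 > 100
  edge-2 sheds 100 req/s to db-m, edge-1: 50 each.
    db-m: 160+50 = 210 > 100
    edge-1: 60+50 = 110 ≤ 150
Round 2 — db-m crashes.
  db-m sheds 210 req/s to cache-2: 210 each.
    cache-2: 80+210 = 290 > 140
Round 3 — cache-2 crashes.
  cache-2 sheds 290 req/s: no online neighbours, lost.
No further crashes.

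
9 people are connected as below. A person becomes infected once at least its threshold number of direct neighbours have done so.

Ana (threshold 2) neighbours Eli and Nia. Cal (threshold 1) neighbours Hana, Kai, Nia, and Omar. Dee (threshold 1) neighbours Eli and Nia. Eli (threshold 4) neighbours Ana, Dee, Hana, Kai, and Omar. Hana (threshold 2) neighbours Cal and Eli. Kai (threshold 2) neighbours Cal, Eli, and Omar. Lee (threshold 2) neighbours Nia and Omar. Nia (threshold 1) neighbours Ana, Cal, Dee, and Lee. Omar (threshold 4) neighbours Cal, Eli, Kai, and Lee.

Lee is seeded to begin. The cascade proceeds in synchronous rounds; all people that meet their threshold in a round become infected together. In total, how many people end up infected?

4

Round 1 — Lee becomes infected (initial).
Round 2 — checking thresholds:
  Nia: 1 of 4 neighbours ≥ 1, becomes infected.
  Omar: 1 of 4 neighbours < 4, holds.
Round 3 — checking thresholds:
  Ana: 1 of 2 neighbours < 2, holds.
  Cal: 1 of 4 neighbours ≥ 1, becomes infected.
  Dee: 1 of 2 neighbours ≥ 1, becomes infected.
  Omar: 1 of 4 neighbours < 4, holds.
Round 4 — no new infections; cascade stops.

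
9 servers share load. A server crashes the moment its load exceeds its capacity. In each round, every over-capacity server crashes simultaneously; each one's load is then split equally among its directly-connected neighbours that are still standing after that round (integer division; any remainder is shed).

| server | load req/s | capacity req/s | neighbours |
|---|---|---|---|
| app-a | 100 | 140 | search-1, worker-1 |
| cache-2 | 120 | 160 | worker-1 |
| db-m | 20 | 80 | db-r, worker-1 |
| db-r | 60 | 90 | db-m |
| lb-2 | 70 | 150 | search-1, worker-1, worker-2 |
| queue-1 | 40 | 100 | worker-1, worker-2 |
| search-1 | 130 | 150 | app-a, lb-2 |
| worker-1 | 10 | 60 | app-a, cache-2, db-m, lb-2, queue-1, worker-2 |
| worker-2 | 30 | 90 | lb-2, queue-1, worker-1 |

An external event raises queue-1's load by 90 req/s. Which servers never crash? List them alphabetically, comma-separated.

Round 1 — queue-1 at 130 > 100. queue-1 crashes.
  queue-1 sheds 130 req/s to worker-1, worker-2: 65 each.
    worker-1: 10+65 = 75 > 60
    worker-2: 30+65 = 95 > 90
Round 2 — worker-1, worker-2 crash.
  worker-1 sheds 75 req/s to app-a, cache-2, db-m, lb-2: 18 each (3 lost).
    app-a: 100+18 = 118 ≤ 140
    cache-2: 120+18 = 138 ≤ 160
    db-m: 20+18 = 38 ≤ 80
    lb-2: 70+18 = 88 ≤ 150
  worker-2 sheds 95 req/s to lb-2: 95 each.
    lb-2: 88+95 = 183 > 150
Round 3 — lb-2 crashes.
  lb-2 sheds 183 req/s to search-1: 183 each.
    search-1: 130+183 = 313 > 150
Round 4 — search-1 crashes.
  search-1 sheds 313 req/s to app-a: 313 each.
    app-a: 118+313 = 431 > 140
Round 5 — app-a crashes.
  app-a sheds 431 req/s: no online neighbours, lost.
No further crashes.

cache-2, db-m, db-r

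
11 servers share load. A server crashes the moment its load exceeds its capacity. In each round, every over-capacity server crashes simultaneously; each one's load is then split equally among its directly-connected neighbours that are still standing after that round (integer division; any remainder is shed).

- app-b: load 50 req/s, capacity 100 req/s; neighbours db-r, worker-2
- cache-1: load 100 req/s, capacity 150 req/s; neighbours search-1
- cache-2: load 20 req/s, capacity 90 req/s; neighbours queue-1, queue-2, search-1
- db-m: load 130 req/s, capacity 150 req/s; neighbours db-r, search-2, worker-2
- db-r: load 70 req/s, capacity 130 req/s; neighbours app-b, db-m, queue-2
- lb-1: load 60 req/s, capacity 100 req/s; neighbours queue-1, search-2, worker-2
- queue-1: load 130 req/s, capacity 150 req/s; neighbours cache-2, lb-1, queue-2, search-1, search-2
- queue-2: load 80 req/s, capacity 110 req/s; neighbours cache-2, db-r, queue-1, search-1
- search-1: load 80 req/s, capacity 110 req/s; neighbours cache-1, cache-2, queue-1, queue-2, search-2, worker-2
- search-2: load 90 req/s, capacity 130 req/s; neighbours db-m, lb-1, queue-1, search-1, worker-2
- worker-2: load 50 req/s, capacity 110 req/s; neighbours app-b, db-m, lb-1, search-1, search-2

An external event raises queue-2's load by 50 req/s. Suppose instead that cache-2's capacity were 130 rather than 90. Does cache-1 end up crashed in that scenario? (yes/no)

no

With cache-2's capacity at 130:
Round 1 — queue-2 at 130 > 110. queue-2 crashes.
  queue-2 sheds 130 req/s to cache-2, db-r, queue-1, search-1: 32 each (2 lost).
    cache-2: 20+32 = 52 ≤ 130
    db-r: 70+32 = 102 ≤ 130
    queue-1: 130+32 = 162 > 150
    search-1: 80+32 = 112 > 110
Round 2 — queue-1, search-1 crash.
  queue-1 sheds 162 req/s to cache-2, lb-1, search-2: 54 each.
    cache-2: 52+54 = 106 ≤ 130
    lb-1: 60+54 = 114 > 100
    search-2: 90+54 = 144 > 130
  search-1 sheds 112 req/s to cache-1, cache-2, search-2, worker-2: 28 each.
    cache-1: 100+28 = 128 ≤ 150
    cache-2: 106+28 = 134 > 130
    search-2: 144+28 = 172 > 130
    worker-2: 50+28 = 78 ≤ 110
Round 3 — cache-2, lb-1, search-2 crash.
  cache-2 sheds 134 req/s: no online neighbours, lost.
  lb-1 sheds 114 req/s to worker-2: 114 each.
    worker-2: 78+114 = 192 > 110
  search-2 sheds 172 req/s to db-m, worker-2: 86 each.
    db-m: 130+86 = 216 > 150
    worker-2: 192+86 = 278 > 110
Round 4 — db-m, worker-2 crash.
  db-m sheds 216 req/s to db-r: 216 each.
    db-r: 102+216 = 318 > 130
  worker-2 sheds 278 req/s to app-b: 278 each.
    app-b: 50+278 = 328 > 100
Round 5 — app-b, db-r crash.
  app-b sheds 328 req/s: no online neighbours, lost.
  db-r sheds 318 req/s: no online neighbours, lost.
No further crashes.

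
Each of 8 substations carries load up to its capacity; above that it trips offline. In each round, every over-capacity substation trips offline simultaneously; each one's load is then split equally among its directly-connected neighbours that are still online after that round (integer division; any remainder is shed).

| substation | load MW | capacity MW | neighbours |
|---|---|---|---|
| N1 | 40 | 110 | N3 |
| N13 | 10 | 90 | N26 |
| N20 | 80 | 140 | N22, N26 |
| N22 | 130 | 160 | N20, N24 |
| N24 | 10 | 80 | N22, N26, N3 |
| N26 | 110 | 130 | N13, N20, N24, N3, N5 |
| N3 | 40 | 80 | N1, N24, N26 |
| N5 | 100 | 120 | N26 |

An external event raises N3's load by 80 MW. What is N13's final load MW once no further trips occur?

Round 1 — N3 at 120 > 80. N3 trips offline.
  N3 sheds 120 MW to N1, N24, N26: 40 each.
    N1: 40+40 = 80 ≤ 110
    N24: 10+40 = 50 ≤ 80
    N26: 110+40 = 150 > 130
Round 2 — N26 trips offline.
  N26 sheds 150 MW to N13, N20, N24, N5: 37 each (2 lost).
    N13: 10+37 = 47 ≤ 90
    N20: 80+37 = 117 ≤ 140
    N24: 50+37 = 87 > 80
    N5: 100+37 = 137 > 120
Round 3 — N24, N5 trip offline.
  N24 sheds 87 MW to N22: 87 each.
    N22: 130+87 = 217 > 160
  N5 sheds 137 MW: no online neighbours, lost.
Round 4 — N22 trips offline.
  N22 sheds 217 MW to N20: 217 each.
    N20: 117+217 = 334 > 140
Round 5 — N20 trips offline.
  N20 sheds 334 MW: no online neighbours, lost.
No further trips.

47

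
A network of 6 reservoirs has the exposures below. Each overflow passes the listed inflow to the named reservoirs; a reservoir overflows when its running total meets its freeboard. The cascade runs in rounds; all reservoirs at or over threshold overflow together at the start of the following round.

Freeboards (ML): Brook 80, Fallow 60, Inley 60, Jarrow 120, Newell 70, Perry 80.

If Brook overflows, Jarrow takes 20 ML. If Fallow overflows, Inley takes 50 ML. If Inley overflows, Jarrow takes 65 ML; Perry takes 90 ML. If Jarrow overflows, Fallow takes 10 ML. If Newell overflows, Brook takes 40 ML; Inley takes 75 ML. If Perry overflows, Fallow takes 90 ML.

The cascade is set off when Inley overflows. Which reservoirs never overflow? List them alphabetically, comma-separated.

Brook, Jarrow, Newell

Round 1 — Inley overflows (initial).
  Jarrow: +65 → 65 < 120
  Perry: +90 → 90 ≥ 80
Round 2 — Perry overflows.
  Fallow: +90 → 90 ≥ 60
Round 3 — Fallow overflows.
No further overflows.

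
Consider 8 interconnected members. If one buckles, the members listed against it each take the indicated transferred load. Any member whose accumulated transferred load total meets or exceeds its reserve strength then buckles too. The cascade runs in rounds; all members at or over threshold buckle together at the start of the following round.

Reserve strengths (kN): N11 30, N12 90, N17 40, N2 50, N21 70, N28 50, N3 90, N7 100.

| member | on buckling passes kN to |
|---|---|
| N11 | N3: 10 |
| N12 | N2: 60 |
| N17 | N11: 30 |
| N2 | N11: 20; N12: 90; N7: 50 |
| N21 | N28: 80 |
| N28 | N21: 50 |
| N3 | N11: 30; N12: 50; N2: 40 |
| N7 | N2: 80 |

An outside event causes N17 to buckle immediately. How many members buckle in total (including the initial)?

Round 1 — N17 buckles (initial).
  N11: +30 → 30 ≥ 30
Round 2 — N11 buckles.
  N3: +10 → 10 < 90
No further bucklings.

2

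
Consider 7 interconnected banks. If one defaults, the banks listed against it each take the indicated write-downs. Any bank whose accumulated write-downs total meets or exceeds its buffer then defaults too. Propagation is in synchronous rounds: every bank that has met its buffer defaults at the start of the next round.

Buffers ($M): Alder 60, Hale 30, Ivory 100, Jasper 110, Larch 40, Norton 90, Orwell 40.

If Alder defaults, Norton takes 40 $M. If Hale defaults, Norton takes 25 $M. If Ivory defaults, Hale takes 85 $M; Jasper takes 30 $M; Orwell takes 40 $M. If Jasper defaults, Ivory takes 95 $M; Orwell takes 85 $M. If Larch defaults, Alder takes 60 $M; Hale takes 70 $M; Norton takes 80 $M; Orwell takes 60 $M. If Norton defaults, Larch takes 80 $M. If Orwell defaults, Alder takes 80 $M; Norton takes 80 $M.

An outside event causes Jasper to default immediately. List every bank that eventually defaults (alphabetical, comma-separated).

Alder, Hale, Jasper, Larch, Norton, Orwell

Round 1 — Jasper defaults (initial).
  Ivory: +95 → 95 < 100
  Orwell: +85 → 85 ≥ 40
Round 2 — Orwell defaults.
  Alder: +80 → 80 ≥ 60
  Norton: +80 → 80 < 90
Round 3 — Alder defaults.
  Norton: +40 → 120 ≥ 90
Round 4 — Norton defaults.
  Larch: +80 → 80 ≥ 40
Round 5 — Larch defaults.
  Hale: +70 → 70 ≥ 30
Round 6 — Hale defaults.
No further defaults.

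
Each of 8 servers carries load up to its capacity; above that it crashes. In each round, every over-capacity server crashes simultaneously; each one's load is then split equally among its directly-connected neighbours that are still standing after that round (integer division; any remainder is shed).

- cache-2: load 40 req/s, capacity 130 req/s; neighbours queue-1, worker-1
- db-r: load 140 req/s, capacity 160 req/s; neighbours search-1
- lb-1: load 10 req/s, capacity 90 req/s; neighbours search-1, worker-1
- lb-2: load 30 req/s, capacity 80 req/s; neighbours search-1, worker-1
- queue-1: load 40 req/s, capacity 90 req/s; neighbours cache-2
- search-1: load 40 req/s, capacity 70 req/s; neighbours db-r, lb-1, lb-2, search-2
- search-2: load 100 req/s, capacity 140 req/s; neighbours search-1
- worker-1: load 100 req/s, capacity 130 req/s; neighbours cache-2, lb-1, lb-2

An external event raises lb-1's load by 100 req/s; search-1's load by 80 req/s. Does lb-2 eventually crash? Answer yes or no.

yes

Round 1 — lb-1 at 110 > 90; search-1 at 120 > 70. lb-1, search-1 crash.
  lb-1 sheds 110 req/s to worker-1: 110 each.
    worker-1: 100+110 = 210 > 130
  search-1 sheds 120 req/s to db-r, lb-2, search-2: 40 each.
    db-r: 140+40 = 180 > 160
    lb-2: 30+40 = 70 ≤ 80
    search-2: 100+40 = 140 ≤ 140
Round 2 — db-r, worker-1 crash.
  db-r sheds 180 req/s: no online neighbours, lost.
  worker-1 sheds 210 req/s to cache-2, lb-2: 105 each.
    cache-2: 40+105 = 145 > 130
    lb-2: 70+105 = 175 > 80
Round 3 — cache-2, lb-2 crash.
  cache-2 sheds 145 req/s to queue-1: 145 each.
    queue-1: 40+145 = 185 > 90
  lb-2 sheds 175 req/s: no online neighbours, lost.
Round 4 — queue-1 crashes.
  queue-1 sheds 185 req/s: no online neighbours, lost.
No further crashes.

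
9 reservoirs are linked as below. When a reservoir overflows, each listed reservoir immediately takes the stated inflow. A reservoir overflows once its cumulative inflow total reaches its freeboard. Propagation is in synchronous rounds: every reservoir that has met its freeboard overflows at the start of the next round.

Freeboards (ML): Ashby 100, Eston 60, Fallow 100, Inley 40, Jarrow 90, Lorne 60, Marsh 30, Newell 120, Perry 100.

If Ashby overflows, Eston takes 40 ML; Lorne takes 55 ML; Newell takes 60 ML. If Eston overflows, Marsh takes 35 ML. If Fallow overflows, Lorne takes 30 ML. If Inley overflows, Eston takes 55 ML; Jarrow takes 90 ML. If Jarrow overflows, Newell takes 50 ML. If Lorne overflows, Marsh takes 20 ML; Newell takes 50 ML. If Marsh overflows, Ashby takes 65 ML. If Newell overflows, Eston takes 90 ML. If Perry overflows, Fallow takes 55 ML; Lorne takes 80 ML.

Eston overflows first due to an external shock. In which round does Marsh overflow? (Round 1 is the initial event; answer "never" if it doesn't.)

2

Round 1 — Eston overflows (initial).
  Marsh: +35 → 35 ≥ 30
Round 2 — Marsh overflows.
  Ashby: +65 → 65 < 100
No further overflows.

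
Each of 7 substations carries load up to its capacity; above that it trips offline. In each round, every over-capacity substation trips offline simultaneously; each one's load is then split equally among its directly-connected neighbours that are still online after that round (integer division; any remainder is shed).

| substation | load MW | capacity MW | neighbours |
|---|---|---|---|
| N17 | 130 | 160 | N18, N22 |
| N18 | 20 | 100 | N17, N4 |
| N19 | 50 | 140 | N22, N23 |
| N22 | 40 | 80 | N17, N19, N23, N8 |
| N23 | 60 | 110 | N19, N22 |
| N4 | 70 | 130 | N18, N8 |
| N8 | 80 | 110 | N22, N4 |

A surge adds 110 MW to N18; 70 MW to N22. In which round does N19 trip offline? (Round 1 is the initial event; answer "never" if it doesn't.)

Round 1 — N18 at 130 > 100; N22 at 110 > 80. N18, N22 trip offline.
  N18 sheds 130 MW to N17, N4: 65 each.
    N17: 130+65 = 195 > 160
    N4: 70+65 = 135 > 130
  N22 sheds 110 MW to N17, N19, N23, N8: 27 each (2 lost).
    N17: 195+27 = 222 > 160
    N19: 50+27 = 77 ≤ 140
    N23: 60+27 = 87 ≤ 110
    N8: 80+27 = 107 ≤ 110
Round 2 — N17, N4 trip offline.
  N17 sheds 222 MW: no online neighbours, lost.
  N4 sheds 135 MW to N8: 135 each.
    N8: 107+135 = 242 > 110
Round 3 — N8 trips offline.
  N8 sheds 242 MW: no online neighbours, lost.
No further trips.

never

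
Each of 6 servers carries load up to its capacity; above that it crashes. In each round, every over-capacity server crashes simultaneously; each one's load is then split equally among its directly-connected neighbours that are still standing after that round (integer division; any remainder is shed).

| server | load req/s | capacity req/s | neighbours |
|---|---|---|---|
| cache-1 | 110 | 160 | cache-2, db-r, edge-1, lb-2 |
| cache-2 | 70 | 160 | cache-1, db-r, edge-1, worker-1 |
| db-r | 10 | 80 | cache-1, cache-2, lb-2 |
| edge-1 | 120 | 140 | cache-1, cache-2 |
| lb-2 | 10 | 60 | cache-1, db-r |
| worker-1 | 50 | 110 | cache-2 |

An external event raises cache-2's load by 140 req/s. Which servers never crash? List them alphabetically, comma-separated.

worker-1

Round 1 — cache-2 at 210 > 160. cache-2 crashes.
  cache-2 sheds 210 req/s to cache-1, db-r, edge-1, worker-1: 52 each (2 lost).
    cache-1: 110+52 = 162 > 160
    db-r: 10+52 = 62 ≤ 80
    edge-1: 120+52 = 172 > 140
    worker-1: 50+52 = 102 ≤ 110
Round 2 — cache-1, edge-1 crash.
  cache-1 sheds 162 req/s to db-r, lb-2: 81 each.
    db-r: 62+81 = 143 > 80
    lb-2: 10+81 = 91 > 60
  edge-1 sheds 172 req/s: no online neighbours, lost.
Round 3 — db-r, lb-2 crash.
  db-r sheds 143 req/s: no online neighbours, lost.
  lb-2 sheds 91 req/s: no online neighbours, lost.
No further crashes.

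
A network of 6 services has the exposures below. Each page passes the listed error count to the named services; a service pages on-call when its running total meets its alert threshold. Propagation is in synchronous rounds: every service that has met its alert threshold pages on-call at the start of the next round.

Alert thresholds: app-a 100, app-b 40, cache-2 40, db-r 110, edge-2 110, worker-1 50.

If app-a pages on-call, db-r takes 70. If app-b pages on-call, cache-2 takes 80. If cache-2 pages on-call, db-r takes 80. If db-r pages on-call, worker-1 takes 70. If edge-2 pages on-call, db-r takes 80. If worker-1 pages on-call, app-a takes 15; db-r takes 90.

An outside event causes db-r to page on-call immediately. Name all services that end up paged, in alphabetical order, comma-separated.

Round 1 — db-r pages on-call (initial).
  worker-1: +70 → 70 ≥ 50
Round 2 — worker-1 pages on-call.
  app-a: +15 → 15 < 100
No further pages.

db-r, worker-1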